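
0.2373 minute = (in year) 4.515e-07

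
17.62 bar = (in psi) 255.6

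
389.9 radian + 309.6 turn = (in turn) 371.7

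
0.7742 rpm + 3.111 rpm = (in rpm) 3.885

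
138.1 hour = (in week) 0.822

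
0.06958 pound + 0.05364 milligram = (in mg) 3.156e+04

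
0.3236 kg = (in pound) 0.7134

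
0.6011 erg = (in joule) 6.011e-08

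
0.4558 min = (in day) 0.0003165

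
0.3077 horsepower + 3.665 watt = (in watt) 233.1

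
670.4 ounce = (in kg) 19.01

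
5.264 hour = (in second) 1.895e+04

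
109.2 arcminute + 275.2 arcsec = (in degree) 1.896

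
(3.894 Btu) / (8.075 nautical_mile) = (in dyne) 2.747e+04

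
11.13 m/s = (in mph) 24.9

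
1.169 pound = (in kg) 0.5302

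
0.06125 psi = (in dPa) 4223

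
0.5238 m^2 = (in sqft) 5.638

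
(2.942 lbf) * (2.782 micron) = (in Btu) 3.451e-08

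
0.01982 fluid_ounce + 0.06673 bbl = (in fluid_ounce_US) 358.8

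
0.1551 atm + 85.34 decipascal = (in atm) 0.1552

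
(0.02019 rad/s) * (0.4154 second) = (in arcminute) 28.83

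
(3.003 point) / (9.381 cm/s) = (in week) 1.867e-08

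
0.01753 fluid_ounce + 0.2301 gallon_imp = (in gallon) 0.2765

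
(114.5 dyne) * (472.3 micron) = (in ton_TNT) 1.293e-16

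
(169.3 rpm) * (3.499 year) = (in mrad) 1.956e+12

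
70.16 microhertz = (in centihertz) 0.007016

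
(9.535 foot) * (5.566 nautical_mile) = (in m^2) 2.996e+04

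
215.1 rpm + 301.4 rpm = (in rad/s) 54.09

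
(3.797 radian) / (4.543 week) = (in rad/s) 1.382e-06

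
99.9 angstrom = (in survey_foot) 3.278e-08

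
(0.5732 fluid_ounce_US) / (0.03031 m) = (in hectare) 5.593e-08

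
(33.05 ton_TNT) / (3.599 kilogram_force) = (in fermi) 3.918e+24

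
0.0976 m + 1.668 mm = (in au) 6.636e-13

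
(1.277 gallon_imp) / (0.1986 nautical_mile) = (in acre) 3.9e-09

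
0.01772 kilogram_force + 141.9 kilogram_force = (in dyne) 1.392e+08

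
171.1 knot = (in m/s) 88.02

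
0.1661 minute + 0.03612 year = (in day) 13.18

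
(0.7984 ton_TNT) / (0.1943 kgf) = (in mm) 1.753e+12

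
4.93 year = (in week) 257.1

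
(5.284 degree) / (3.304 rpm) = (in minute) 0.004442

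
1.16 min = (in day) 0.0008056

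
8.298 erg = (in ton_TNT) 1.983e-16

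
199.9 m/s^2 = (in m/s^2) 199.9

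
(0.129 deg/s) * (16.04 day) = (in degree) 1.788e+05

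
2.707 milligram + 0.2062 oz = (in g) 5.848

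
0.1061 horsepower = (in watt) 79.12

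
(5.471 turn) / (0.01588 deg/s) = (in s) 1.24e+05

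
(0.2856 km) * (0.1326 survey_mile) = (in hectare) 6.095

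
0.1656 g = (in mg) 165.6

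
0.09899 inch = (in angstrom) 2.514e+07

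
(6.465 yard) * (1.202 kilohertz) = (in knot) 1.381e+04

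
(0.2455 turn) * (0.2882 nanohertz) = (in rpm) 4.245e-09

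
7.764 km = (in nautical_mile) 4.192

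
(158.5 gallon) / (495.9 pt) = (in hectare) 0.000343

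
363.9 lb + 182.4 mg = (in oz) 5822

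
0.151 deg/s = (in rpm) 0.02517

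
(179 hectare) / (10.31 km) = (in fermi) 1.736e+17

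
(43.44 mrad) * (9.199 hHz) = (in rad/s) 39.96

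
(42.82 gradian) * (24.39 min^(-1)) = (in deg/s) 15.67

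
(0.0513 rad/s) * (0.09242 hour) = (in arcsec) 3.521e+06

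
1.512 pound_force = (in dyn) 6.726e+05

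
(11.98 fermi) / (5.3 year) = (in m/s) 7.168e-23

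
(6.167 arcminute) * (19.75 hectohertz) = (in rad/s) 3.543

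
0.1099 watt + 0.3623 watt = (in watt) 0.4722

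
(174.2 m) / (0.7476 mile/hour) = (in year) 1.653e-05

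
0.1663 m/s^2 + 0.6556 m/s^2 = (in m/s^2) 0.8219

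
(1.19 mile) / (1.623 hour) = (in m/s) 0.3278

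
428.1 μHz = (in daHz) 4.281e-05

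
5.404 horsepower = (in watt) 4030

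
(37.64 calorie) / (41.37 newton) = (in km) 0.003807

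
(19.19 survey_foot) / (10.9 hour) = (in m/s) 0.0001491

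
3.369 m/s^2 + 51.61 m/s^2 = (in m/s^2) 54.98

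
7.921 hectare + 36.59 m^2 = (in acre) 19.58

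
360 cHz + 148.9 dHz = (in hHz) 0.1849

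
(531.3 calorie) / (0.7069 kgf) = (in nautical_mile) 0.1731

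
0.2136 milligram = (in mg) 0.2136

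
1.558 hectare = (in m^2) 1.558e+04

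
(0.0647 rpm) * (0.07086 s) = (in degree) 0.02751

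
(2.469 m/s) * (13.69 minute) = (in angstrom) 2.028e+13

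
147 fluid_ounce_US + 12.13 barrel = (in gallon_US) 510.6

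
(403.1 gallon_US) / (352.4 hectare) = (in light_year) 4.577e-23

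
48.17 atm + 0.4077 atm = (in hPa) 4.922e+04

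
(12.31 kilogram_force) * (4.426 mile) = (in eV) 5.367e+24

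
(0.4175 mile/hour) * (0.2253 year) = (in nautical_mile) 716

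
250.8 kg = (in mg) 2.508e+08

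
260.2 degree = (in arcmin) 1.561e+04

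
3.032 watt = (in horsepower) 0.004066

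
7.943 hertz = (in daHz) 0.7943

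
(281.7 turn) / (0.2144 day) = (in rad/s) 0.09555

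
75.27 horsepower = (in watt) 5.613e+04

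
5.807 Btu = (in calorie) 1464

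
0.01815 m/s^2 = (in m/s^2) 0.01815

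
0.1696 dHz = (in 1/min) 1.018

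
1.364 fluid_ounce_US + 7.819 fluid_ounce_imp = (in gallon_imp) 0.05774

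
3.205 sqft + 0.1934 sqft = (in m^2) 0.3157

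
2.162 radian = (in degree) 123.9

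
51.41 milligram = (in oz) 0.001813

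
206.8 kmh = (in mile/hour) 128.5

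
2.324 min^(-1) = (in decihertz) 0.3873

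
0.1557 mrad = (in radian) 0.0001557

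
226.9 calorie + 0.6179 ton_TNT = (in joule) 2.585e+09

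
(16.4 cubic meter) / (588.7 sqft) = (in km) 0.0002999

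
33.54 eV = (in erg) 5.374e-11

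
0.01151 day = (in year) 3.153e-05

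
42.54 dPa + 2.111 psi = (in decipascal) 1.456e+05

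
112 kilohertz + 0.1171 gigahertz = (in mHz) 1.172e+11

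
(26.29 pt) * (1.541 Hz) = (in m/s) 0.01429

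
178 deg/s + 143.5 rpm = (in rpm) 173.2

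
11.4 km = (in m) 1.14e+04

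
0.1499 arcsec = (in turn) 1.157e-07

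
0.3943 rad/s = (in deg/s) 22.59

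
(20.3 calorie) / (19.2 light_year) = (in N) 4.676e-16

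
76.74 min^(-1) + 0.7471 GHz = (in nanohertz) 7.471e+17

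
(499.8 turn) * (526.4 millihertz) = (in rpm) 1.579e+04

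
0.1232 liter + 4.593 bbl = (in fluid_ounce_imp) 2.57e+04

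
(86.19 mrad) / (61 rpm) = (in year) 4.279e-10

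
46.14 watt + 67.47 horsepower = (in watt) 5.036e+04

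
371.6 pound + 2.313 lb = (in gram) 1.696e+05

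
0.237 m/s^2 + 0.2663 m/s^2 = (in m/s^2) 0.5033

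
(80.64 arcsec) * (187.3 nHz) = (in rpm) 6.993e-10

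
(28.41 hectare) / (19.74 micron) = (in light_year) 1.521e-06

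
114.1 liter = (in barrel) 0.7177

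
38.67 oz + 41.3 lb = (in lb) 43.72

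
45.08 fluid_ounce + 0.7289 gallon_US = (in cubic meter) 0.004092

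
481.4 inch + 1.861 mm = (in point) 3.467e+04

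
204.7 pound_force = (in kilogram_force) 92.85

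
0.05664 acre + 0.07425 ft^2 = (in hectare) 0.02292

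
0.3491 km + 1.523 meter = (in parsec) 1.136e-14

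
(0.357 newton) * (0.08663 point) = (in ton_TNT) 2.608e-15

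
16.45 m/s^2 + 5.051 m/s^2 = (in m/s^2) 21.5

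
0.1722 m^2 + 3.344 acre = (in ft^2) 1.457e+05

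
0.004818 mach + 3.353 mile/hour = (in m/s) 3.139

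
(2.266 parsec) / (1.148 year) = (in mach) 5.672e+06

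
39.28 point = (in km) 1.386e-05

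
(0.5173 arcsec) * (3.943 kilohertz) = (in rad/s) 0.009889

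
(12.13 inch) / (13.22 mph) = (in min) 0.0008689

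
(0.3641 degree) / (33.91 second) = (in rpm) 0.00179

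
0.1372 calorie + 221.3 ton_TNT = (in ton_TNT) 221.3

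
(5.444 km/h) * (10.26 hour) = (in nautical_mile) 30.16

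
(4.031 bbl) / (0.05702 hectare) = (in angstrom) 1.124e+07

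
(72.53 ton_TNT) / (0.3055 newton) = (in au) 6.64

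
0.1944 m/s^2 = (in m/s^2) 0.1944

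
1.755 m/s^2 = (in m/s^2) 1.755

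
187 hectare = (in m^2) 1.87e+06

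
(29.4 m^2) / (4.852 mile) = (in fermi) 3.765e+12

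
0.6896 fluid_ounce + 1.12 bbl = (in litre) 178.1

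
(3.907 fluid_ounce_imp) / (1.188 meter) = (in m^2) 9.344e-05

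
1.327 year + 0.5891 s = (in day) 484.4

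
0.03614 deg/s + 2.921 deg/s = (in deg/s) 2.957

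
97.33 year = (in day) 3.553e+04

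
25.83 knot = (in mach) 0.03903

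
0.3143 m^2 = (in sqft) 3.383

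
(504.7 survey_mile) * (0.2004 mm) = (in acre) 0.04022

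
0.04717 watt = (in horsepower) 6.326e-05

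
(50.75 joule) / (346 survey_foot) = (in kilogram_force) 0.04907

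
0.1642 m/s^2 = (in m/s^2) 0.1642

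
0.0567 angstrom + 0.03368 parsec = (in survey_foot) 3.41e+15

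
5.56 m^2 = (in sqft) 59.85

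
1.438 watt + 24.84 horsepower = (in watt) 1.852e+04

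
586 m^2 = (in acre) 0.1448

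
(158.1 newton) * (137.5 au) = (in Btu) 3.082e+12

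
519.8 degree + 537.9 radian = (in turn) 87.05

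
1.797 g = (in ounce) 0.06339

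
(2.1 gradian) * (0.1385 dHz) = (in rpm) 0.004363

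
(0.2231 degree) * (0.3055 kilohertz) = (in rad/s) 1.19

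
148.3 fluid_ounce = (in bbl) 0.02759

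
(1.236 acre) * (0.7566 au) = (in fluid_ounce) 1.914e+19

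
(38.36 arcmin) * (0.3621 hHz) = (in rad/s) 0.404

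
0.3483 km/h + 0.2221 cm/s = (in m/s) 0.09897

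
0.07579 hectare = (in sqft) 8158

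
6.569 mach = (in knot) 4348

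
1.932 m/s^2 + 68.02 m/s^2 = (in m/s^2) 69.95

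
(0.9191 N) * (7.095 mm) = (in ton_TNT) 1.559e-12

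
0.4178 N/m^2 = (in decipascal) 4.178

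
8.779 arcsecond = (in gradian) 0.00271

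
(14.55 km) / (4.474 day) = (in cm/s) 3.764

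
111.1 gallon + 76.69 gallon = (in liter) 710.9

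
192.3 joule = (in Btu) 0.1823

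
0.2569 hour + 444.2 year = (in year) 444.2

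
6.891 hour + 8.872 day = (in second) 7.913e+05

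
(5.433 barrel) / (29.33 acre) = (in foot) 2.388e-05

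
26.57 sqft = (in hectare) 0.0002468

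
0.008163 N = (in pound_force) 0.001835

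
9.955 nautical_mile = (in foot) 6.049e+04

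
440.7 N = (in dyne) 4.407e+07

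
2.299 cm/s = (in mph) 0.05143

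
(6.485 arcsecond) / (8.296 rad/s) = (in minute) 6.316e-08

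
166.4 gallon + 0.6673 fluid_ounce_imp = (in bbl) 3.962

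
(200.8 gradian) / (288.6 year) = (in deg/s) 1.986e-08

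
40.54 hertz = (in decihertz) 405.4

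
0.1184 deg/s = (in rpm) 0.01973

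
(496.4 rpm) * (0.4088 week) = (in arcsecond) 2.651e+12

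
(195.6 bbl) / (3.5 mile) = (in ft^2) 0.05943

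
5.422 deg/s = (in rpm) 0.9037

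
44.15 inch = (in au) 7.496e-12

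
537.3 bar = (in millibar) 5.373e+05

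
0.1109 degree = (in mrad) 1.936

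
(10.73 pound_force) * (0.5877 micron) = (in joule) 2.805e-05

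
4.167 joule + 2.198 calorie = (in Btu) 0.01267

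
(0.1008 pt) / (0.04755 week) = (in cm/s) 1.237e-07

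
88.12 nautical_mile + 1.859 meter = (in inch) 6.425e+06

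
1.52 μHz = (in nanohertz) 1520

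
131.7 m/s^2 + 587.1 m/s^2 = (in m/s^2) 718.8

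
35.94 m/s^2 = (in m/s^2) 35.94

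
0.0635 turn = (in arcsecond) 8.23e+04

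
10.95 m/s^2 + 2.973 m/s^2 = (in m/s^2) 13.92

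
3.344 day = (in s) 2.889e+05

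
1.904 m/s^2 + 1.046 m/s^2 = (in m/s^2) 2.95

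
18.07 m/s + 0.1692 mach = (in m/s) 75.68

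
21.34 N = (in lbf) 4.797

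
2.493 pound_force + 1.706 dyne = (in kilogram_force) 1.131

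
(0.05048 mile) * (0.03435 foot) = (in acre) 0.0002102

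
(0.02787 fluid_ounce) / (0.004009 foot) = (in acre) 1.667e-07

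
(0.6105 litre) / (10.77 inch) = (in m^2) 0.002232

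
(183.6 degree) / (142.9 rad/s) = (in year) 7.111e-10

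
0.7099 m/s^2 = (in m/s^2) 0.7099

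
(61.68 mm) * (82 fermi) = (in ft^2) 5.444e-14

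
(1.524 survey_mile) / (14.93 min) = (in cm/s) 273.8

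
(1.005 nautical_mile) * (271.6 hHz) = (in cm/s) 5.055e+09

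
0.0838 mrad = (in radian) 8.38e-05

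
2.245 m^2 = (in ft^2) 24.16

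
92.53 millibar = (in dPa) 9.253e+04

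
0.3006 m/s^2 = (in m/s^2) 0.3006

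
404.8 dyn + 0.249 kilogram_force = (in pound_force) 0.5499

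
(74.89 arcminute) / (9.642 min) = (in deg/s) 0.002158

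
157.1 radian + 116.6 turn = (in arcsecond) 1.835e+08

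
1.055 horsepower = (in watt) 786.7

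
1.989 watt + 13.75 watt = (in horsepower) 0.02111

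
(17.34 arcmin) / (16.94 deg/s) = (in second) 0.01706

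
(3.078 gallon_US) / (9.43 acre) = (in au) 2.041e-18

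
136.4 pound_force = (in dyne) 6.067e+07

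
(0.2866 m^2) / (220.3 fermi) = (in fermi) 1.301e+27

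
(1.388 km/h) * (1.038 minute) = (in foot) 78.78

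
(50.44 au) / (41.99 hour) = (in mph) 1.117e+08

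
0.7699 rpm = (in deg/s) 4.619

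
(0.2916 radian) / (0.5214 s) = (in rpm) 5.341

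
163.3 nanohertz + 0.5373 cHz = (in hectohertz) 5.373e-05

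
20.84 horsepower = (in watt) 1.554e+04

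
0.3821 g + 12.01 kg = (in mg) 1.201e+07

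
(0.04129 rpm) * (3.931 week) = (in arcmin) 3.534e+07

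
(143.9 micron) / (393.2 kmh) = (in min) 2.196e-08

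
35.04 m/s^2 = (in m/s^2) 35.04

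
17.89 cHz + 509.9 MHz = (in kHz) 5.099e+05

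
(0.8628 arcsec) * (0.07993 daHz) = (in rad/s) 3.343e-06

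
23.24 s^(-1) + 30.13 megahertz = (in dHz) 3.013e+08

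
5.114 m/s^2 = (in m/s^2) 5.114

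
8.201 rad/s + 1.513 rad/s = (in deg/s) 556.6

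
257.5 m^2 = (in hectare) 0.02575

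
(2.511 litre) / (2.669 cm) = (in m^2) 0.09408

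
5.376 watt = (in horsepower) 0.007209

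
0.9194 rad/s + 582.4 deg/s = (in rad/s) 11.08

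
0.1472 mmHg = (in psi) 0.002846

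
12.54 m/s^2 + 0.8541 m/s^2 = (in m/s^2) 13.39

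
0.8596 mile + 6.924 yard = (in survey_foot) 4559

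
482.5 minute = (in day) 0.3351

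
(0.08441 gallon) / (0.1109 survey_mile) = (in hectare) 1.79e-10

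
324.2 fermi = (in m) 3.242e-13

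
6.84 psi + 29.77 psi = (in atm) 2.491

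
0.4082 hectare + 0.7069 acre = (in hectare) 0.6943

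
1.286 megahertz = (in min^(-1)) 7.716e+07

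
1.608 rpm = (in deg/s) 9.648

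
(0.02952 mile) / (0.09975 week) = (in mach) 2.313e-06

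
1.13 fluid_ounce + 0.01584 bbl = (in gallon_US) 0.6741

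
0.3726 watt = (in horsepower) 0.0004997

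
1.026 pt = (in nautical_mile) 1.954e-07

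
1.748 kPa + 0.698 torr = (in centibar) 1.841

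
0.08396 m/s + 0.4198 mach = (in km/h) 514.9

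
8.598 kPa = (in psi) 1.247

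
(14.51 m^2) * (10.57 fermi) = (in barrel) 9.647e-13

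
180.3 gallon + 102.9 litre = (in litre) 785.4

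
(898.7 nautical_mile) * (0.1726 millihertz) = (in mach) 0.8437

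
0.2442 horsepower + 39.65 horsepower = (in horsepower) 39.89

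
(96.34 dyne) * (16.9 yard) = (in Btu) 1.411e-05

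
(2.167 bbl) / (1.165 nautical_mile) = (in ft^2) 0.001719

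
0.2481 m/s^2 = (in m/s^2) 0.2481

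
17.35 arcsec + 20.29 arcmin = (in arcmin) 20.58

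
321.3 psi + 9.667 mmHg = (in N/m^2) 2.217e+06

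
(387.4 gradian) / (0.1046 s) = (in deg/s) 3333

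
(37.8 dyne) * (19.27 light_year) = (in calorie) 1.647e+13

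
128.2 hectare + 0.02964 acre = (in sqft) 1.38e+07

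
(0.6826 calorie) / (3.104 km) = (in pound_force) 0.0002068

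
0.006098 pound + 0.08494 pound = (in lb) 0.09104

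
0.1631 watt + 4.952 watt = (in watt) 5.115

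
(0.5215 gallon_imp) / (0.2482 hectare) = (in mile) 5.935e-10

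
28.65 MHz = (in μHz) 2.865e+13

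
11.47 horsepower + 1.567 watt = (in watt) 8555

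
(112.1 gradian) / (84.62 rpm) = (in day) 2.3e-06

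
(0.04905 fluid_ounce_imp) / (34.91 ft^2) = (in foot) 1.41e-06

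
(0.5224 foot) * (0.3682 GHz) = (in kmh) 2.111e+08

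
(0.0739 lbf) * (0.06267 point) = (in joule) 7.268e-06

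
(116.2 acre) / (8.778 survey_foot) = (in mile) 109.2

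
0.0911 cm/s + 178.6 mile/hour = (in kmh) 287.4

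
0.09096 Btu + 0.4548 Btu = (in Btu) 0.5458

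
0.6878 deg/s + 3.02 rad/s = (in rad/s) 3.032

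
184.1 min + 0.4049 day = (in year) 0.00146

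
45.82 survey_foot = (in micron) 1.397e+07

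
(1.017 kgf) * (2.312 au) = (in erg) 3.449e+19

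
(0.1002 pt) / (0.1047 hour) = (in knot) 1.823e-07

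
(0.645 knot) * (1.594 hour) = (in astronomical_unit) 1.273e-08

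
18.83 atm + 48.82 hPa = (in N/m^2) 1.913e+06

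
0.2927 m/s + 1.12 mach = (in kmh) 1374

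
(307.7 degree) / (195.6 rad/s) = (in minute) 0.0004576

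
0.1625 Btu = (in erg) 1.714e+09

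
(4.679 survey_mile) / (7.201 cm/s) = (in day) 1.21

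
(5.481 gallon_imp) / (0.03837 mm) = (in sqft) 6990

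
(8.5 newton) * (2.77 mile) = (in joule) 3.789e+04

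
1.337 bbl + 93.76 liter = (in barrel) 1.927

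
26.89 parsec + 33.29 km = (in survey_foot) 2.722e+18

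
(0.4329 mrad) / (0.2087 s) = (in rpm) 0.01981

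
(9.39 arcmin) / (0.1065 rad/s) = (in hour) 7.124e-06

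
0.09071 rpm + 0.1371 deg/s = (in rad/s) 0.01189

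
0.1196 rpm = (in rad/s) 0.01252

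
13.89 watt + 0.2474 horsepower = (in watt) 198.4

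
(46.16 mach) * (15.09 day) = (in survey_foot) 6.723e+10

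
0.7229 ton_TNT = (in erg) 3.025e+16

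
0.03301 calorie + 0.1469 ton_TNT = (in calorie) 1.469e+08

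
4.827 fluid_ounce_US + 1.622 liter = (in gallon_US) 0.4662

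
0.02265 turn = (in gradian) 9.06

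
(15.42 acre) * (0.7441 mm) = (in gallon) 1.227e+04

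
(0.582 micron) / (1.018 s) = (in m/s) 5.717e-07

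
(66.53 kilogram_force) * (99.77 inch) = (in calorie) 395.2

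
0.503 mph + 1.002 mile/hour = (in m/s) 0.6728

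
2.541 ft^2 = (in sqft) 2.541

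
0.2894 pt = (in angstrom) 1.021e+06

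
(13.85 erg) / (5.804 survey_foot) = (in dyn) 0.07829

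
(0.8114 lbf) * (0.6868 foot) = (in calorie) 0.1806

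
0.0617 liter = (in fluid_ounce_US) 2.086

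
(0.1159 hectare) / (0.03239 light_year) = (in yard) 4.136e-12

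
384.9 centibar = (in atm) 3.799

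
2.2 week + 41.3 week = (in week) 43.5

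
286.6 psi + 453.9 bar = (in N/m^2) 4.737e+07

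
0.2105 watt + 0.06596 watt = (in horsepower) 0.0003707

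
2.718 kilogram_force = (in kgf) 2.718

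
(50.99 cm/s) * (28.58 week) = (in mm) 8.814e+09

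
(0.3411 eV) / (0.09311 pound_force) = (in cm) 1.319e-17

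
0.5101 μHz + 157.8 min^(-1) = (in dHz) 26.3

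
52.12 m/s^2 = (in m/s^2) 52.12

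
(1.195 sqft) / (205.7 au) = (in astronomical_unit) 2.412e-26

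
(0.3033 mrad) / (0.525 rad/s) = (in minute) 9.629e-06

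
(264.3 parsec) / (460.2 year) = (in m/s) 5.619e+08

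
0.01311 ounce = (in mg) 371.7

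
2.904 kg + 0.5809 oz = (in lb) 6.439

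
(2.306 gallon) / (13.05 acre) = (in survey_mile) 1.027e-10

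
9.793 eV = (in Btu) 1.487e-21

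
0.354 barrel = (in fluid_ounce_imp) 1981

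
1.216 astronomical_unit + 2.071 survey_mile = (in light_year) 1.923e-05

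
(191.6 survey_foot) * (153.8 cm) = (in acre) 0.02219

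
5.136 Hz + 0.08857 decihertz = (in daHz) 0.5145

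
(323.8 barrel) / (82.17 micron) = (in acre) 154.8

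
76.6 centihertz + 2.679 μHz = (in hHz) 0.00766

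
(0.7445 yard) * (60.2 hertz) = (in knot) 79.66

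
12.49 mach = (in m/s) 4253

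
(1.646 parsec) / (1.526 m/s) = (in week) 5.503e+10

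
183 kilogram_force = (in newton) 1795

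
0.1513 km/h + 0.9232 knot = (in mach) 0.001518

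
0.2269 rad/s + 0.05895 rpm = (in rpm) 2.226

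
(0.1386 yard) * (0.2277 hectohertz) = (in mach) 0.008475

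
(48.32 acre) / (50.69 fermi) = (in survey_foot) 1.266e+19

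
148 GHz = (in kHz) 1.48e+08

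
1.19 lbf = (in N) 5.293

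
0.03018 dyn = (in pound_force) 6.785e-08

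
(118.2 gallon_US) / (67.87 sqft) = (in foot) 0.2328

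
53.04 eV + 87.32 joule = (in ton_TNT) 2.087e-08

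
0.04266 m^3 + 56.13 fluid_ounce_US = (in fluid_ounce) 1499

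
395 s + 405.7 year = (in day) 1.481e+05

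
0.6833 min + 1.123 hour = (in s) 4084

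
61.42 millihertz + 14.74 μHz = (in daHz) 0.006143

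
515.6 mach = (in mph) 3.927e+05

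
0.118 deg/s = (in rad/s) 0.002059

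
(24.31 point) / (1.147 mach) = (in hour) 6.1e-09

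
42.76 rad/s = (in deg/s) 2450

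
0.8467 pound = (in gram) 384.1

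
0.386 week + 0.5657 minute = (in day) 2.702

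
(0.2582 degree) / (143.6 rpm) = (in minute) 4.995e-06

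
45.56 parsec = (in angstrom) 1.406e+28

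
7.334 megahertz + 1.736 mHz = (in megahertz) 7.334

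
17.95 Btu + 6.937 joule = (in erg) 1.895e+11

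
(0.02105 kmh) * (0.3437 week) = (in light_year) 1.285e-13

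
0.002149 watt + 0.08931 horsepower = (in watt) 66.6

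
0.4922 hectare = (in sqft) 5.298e+04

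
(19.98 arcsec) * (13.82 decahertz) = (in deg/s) 0.767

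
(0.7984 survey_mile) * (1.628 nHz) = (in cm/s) 0.0002092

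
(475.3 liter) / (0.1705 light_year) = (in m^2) 2.947e-16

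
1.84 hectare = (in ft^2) 1.981e+05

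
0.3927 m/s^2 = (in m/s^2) 0.3927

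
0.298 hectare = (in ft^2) 3.208e+04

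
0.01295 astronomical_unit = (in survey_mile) 1.204e+06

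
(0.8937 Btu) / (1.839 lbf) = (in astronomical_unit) 7.705e-10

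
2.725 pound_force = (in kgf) 1.236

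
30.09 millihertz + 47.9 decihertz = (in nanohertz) 4.82e+09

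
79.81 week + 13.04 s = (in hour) 1.341e+04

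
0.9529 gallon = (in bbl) 0.02269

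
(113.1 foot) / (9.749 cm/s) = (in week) 0.0005847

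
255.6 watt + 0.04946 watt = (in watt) 255.6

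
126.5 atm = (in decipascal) 1.282e+08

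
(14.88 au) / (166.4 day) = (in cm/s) 1.548e+07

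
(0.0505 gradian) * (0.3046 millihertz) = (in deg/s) 1.384e-05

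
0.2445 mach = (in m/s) 83.25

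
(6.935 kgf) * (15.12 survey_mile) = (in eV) 1.033e+25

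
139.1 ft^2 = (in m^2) 12.92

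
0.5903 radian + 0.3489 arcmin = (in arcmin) 2030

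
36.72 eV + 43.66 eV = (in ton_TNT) 3.078e-27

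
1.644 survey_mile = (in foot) 8680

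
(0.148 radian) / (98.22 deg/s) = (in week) 1.427e-07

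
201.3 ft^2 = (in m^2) 18.7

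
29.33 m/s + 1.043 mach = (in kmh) 1384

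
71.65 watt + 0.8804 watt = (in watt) 72.53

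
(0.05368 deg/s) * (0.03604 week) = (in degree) 1170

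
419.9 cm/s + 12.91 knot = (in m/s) 10.84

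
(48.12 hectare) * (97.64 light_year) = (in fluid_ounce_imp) 1.564e+28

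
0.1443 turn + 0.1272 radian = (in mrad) 1034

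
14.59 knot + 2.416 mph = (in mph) 19.21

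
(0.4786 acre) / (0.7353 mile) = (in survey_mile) 0.001017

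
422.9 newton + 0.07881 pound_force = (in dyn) 4.233e+07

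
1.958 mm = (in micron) 1958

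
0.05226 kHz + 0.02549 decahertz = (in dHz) 525.1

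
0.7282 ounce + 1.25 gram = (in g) 21.89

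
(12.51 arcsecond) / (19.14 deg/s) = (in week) 3.002e-10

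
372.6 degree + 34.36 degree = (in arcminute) 2.442e+04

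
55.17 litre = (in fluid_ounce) 1866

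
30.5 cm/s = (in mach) 0.0008957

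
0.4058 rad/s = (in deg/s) 23.25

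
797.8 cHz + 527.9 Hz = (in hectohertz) 5.359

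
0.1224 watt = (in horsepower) 0.0001641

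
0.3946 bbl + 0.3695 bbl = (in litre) 121.5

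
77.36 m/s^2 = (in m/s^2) 77.36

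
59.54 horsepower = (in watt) 4.44e+04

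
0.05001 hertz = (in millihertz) 50.01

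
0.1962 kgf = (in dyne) 1.924e+05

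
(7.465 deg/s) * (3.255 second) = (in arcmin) 1458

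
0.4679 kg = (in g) 467.9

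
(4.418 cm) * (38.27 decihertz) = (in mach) 0.0004966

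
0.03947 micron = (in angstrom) 394.7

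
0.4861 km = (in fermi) 4.861e+17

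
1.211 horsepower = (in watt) 903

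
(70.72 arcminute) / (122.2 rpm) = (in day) 1.861e-08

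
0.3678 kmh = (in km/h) 0.3678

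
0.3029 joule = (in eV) 1.891e+18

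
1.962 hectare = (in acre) 4.848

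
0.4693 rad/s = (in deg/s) 26.89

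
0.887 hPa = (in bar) 0.000887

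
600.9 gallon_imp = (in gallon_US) 721.7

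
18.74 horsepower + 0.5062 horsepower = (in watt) 1.435e+04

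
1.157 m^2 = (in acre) 0.0002859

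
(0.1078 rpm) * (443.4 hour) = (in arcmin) 6.195e+07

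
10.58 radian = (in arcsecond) 2.182e+06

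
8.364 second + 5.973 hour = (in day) 0.249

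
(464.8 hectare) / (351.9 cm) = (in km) 1321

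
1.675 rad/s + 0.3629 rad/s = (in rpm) 19.46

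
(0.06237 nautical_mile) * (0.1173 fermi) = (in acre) 3.348e-18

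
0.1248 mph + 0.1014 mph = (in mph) 0.2262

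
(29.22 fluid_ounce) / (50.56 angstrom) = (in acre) 42.23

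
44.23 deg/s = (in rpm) 7.372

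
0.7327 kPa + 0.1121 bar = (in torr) 89.58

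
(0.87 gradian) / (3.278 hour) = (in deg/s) 6.635e-05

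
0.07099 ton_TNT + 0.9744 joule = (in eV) 1.854e+27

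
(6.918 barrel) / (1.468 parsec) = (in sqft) 2.614e-16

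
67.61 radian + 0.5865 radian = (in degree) 3907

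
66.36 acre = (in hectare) 26.85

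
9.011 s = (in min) 0.1502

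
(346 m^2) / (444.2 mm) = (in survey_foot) 2556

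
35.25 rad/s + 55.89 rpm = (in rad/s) 41.1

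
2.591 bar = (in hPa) 2591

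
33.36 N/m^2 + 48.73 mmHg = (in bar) 0.0653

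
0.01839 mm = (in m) 1.839e-05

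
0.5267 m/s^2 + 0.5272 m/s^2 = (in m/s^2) 1.054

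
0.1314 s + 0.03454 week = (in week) 0.03454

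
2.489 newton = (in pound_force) 0.5595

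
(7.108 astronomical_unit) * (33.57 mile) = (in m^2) 5.745e+16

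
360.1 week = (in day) 2521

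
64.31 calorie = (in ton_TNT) 6.431e-08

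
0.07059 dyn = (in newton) 7.059e-07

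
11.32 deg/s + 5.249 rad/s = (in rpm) 52.01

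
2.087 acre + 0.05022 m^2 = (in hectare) 0.8446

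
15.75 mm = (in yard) 0.01722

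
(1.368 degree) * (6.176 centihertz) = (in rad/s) 0.001475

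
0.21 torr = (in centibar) 0.028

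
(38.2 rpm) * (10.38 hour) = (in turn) 2.379e+04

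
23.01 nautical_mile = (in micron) 4.261e+10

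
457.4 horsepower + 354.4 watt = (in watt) 3.414e+05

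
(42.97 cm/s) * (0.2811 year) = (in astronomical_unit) 2.546e-05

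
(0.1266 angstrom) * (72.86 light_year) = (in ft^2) 9.393e+07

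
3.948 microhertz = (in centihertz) 0.0003948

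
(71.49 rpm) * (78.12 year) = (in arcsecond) 3.804e+15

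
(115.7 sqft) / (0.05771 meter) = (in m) 186.3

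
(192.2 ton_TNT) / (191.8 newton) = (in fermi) 4.193e+24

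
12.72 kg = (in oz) 448.7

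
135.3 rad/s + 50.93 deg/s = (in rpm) 1301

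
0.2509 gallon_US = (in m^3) 0.0009498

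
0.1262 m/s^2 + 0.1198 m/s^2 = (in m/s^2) 0.246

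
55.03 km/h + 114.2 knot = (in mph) 165.6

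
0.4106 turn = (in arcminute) 8869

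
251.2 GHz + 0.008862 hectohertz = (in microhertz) 2.512e+17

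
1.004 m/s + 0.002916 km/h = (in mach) 0.002951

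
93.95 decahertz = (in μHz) 9.395e+08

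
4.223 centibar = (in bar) 0.04223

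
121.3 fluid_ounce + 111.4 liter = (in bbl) 0.7232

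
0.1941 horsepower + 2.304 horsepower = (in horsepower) 2.498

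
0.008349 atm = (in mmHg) 6.345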